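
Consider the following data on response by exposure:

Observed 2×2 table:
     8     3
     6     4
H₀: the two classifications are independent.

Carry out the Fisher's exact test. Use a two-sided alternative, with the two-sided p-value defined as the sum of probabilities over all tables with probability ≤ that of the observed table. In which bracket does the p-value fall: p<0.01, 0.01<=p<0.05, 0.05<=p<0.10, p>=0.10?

p-value bracket: p>=0.10

Margins: r₁=11, r₂=10, c₁=14, c₂=7, n=21
p_obs = C(11,8)·C(10,6)/C(21,14); sum pmf over tables with pmf ≤ p_obs
p-value (two-sided) = 0.65944
→ bracket: p>=0.10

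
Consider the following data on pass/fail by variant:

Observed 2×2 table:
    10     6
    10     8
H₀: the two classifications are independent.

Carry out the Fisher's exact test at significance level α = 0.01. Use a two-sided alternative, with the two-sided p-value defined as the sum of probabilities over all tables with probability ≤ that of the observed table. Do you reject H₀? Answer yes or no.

Margins: r₁=16, r₂=18, c₁=20, c₂=14, n=34
p_obs = C(16,10)·C(18,10)/C(34,20); sum pmf over tables with pmf ≤ p_obs
p-value (two-sided) = 0.73845
At α=0.01: p ≥ α → fail to reject H₀

reject H₀: no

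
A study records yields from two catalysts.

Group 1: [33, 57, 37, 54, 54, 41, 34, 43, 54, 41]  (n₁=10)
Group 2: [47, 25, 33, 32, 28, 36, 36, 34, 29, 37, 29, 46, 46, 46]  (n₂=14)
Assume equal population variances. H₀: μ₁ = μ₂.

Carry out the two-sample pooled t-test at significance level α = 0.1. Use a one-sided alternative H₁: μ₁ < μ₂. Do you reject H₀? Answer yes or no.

reject H₀: no

x̄₁=44.800, s₁=9.138, n₁=10
x̄₂=36.000, s₂=7.514, n₂=14
s_p² = [9·9.138² + 13·7.514²]/22 = 67.5273
SE = √(s_p²·(1/10+1/14)) = 3.4024
t = (44.800−36.000)/3.4024 = 2.5864
df = 22
p-value (one-sided, H₁ less) = 0.99158
At α=0.1: p ≥ α → fail to reject H₀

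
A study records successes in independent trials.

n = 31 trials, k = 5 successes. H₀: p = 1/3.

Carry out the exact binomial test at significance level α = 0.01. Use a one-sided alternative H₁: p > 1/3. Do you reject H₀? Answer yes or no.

reject H₀: no

Exact binomial: n=31, k=5, p₀=1/3=0.3333
P(X≥5) from Σ C(n,i)·p₀^i·(1−p₀)^(n−i)
p-value (one-sided, H₁ greater) = 0.99075
At α=0.01: p ≥ α → fail to reject H₀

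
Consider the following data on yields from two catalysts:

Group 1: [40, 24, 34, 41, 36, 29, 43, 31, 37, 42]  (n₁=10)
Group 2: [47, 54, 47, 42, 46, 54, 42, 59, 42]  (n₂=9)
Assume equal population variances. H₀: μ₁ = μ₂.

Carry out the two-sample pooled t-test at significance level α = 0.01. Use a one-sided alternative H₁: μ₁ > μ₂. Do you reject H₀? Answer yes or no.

x̄₁=35.700, s₁=6.219, n₁=10
x̄₂=48.111, s₂=6.194, n₂=9
s_p² = [9·6.219² + 8·6.194²]/17 = 38.5288
SE = √(s_p²·(1/10+1/9)) = 2.8520
t = (35.700−48.111)/2.8520 = -4.3517
df = 17
p-value (one-sided, H₁ greater) = 0.99978
At α=0.01: p ≥ α → fail to reject H₀

reject H₀: no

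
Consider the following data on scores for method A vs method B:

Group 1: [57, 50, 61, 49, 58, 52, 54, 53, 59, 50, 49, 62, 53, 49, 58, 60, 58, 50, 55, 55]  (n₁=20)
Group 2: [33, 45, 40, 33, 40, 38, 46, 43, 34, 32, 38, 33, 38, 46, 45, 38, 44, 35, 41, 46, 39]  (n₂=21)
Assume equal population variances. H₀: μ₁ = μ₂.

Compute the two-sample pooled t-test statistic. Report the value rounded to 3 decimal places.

x̄₁=54.600, s₁=4.321, n₁=20
x̄₂=39.381, s₂=4.822, n₂=21
s_p² = [19·4.321² + 20·4.822²]/39 = 21.0193
SE = √(s_p²·(1/20+1/21)) = 1.4324
t = (54.600−39.381)/1.4324 = 10.6246
df = 39

test statistic = 10.625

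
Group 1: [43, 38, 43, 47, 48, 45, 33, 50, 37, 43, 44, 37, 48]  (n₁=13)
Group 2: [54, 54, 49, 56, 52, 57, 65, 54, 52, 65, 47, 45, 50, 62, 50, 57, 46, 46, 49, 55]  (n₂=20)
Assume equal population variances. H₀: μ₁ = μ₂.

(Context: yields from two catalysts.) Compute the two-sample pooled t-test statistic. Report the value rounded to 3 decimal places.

test statistic = -5.227

x̄₁=42.769, s₁=5.134, n₁=13
x̄₂=53.250, s₂=5.919, n₂=20
s_p² = [12·5.134² + 19·5.919²]/31 = 31.6793
SE = √(s_p²·(1/13+1/20)) = 2.0052
t = (42.769−53.250)/2.0052 = -5.2268
df = 31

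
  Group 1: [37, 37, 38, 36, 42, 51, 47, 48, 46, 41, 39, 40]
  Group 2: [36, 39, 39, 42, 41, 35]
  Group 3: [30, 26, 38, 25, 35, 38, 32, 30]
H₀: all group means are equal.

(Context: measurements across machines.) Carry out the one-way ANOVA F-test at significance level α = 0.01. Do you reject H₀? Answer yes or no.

reject H₀: yes

Group means [41.83, 38.67, 31.75], grand mean 38.000
SSB = Σnᵢ(x̄ᵢ−x̄)² = 491.500; SSW = ΣΣ(x−x̄ᵢ)² = 484.500
MSB = 491.500/2 = 245.7500; MSW = 484.500/23 = 21.0652
F = MSB/MSW = 11.6662
df = (2, 23)
p-value (upper-tail) = 0.00032
At α=0.01: p < α → reject H₀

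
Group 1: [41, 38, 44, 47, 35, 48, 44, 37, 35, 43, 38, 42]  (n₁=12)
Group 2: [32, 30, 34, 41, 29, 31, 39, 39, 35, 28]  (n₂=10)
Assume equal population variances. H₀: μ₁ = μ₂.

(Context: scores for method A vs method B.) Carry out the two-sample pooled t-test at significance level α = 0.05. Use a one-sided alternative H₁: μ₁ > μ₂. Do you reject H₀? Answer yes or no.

x̄₁=41.000, s₁=4.411, n₁=12
x̄₂=33.800, s₂=4.590, n₂=10
s_p² = [11·4.411² + 9·4.590²]/20 = 20.1800
SE = √(s_p²·(1/12+1/10)) = 1.9235
t = (41.000−33.800)/1.9235 = 3.7433
df = 20
p-value (one-sided, H₁ greater) = 0.00064
At α=0.05: p < α → reject H₀

reject H₀: yes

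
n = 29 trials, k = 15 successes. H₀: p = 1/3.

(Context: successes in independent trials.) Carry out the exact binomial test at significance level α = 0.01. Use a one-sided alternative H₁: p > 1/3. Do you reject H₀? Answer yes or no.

reject H₀: no

Exact binomial: n=29, k=15, p₀=1/3=0.3333
P(X≥15) from Σ C(n,i)·p₀^i·(1−p₀)^(n−i)
p-value (one-sided, H₁ greater) = 0.03114
At α=0.01: p ≥ α → fail to reject H₀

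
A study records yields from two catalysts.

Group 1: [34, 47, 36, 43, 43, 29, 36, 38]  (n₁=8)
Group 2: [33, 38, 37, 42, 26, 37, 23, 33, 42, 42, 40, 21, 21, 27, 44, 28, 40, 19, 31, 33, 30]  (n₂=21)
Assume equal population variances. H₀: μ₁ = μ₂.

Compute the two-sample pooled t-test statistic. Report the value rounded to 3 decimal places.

x̄₁=38.250, s₁=5.800, n₁=8
x̄₂=32.714, s₂=7.824, n₂=21
s_p² = [7·5.800² + 20·7.824²]/27 = 54.0661
SE = √(s_p²·(1/8+1/21)) = 3.0550
t = (38.250−32.714)/3.0550 = 1.8120
df = 27

test statistic = 1.812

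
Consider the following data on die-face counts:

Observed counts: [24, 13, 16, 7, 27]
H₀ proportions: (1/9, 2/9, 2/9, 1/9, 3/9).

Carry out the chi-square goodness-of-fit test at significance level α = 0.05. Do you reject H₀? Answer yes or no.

reject H₀: yes

n = 87; E_i = n·p_i = [9.67, 19.33, 19.33, 9.67, 29.00]
χ² = (24−9.67)²/9.67 + (13−19.33)²/19.33 + (16−19.33)²/19.33 + (7−9.67)²/9.67 + (27−29.00)²/29.00 = 24.7759
df = 4
p-value (upper-tail) = 0.00006
At α=0.05: p < α → reject H₀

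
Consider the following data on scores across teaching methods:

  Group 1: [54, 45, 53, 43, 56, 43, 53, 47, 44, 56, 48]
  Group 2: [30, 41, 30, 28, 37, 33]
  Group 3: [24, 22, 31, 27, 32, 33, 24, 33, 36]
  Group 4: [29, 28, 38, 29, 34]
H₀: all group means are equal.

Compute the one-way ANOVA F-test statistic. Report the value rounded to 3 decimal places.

test statistic = 33.079

Group means [49.27, 33.17, 29.11, 31.60], grand mean 37.452
SSB = Σnᵢ(x̄ᵢ−x̄)² = 2444.573; SSW = ΣΣ(x−x̄ᵢ)² = 665.104
MSB = 2444.573/3 = 814.8578; MSW = 665.104/27 = 24.6335
F = MSB/MSW = 33.0793
df = (3, 27)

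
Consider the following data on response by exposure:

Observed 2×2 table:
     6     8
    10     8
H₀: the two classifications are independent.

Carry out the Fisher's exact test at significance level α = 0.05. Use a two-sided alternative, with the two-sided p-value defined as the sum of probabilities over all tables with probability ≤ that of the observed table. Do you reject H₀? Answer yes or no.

Margins: r₁=14, r₂=18, c₁=16, c₂=16, n=32
p_obs = C(14,6)·C(18,10)/C(32,16); sum pmf over tables with pmf ≤ p_obs
p-value (two-sided) = 0.72239
At α=0.05: p ≥ α → fail to reject H₀

reject H₀: no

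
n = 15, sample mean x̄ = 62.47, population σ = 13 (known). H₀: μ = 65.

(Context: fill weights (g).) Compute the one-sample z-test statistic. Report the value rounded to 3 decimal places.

SE = σ/√n = 13/√15 = 3.3566
z = (x̄−μ₀)/SE = (62.47−65)/3.3566 = -0.7537

test statistic = -0.754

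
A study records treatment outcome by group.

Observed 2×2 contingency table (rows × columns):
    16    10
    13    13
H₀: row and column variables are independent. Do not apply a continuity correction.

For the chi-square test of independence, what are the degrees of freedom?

degrees of freedom = 1

df = (r−1)(c−1) = (2−1)·(2−1) = 1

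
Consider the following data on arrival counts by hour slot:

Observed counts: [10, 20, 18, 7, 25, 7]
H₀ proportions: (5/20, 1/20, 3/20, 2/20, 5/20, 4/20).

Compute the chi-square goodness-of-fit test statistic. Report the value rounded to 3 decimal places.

n = 87; E_i = n·p_i = [21.75, 4.35, 13.05, 8.70, 21.75, 17.40]
χ² = (10−21.75)²/21.75 + (20−4.35)²/4.35 + (18−13.05)²/13.05 + (7−8.70)²/8.70 + (25−21.75)²/21.75 + (7−17.40)²/17.40 = 71.5632
df = 5

test statistic = 71.563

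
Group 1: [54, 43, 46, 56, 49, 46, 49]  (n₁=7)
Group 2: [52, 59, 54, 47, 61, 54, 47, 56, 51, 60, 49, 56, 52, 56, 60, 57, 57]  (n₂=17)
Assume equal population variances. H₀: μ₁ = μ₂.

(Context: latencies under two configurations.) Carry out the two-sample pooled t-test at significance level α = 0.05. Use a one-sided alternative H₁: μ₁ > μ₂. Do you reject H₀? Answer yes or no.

x̄₁=49.000, s₁=4.619, n₁=7
x̄₂=54.588, s₂=4.403, n₂=17
s_p² = [6·4.619² + 16·4.403²]/22 = 19.9144
SE = √(s_p²·(1/7+1/17)) = 2.0041
t = (49.000−54.588)/2.0041 = -2.7884
df = 22
p-value (one-sided, H₁ greater) = 0.99464
At α=0.05: p ≥ α → fail to reject H₀

reject H₀: no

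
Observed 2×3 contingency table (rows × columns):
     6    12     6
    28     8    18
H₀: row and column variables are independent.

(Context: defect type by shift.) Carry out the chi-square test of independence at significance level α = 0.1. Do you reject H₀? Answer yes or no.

Row totals [24, 54], col totals [34, 20, 24], n=78
χ² = (6−10.46)²/10.46 + (12−6.15)²/6.15 + (6−7.38)²/7.38 + (28−23.54)²/23.54 + (8−13.85)²/13.85 + (18−16.62)²/16.62 = 11.1456
df = 2
p-value (upper-tail) = 0.00380
At α=0.1: p < α → reject H₀

reject H₀: yes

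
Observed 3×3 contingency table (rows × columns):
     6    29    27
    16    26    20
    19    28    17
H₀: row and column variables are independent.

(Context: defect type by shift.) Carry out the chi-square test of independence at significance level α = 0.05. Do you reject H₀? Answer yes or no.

reject H₀: no

Row totals [62, 62, 64], col totals [41, 83, 64], n=188
χ² = (6−13.52)²/13.52 + (29−27.37)²/27.37 + (27−21.11)²/21.11 + (16−13.52)²/13.52 + (26−27.37)²/27.37 + (20−21.11)²/21.11 + (19−13.96)²/13.96 + (28−28.26)²/28.26 + (17−21.79)²/21.79 = 9.3834
df = 4
p-value (upper-tail) = 0.05220
At α=0.05: p ≥ α → fail to reject H₀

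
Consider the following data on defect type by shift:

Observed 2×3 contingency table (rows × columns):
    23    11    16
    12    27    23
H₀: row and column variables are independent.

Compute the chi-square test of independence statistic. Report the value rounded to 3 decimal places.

test statistic = 10.283

Row totals [50, 62], col totals [35, 38, 39], n=112
χ² = (23−15.62)²/15.62 + (11−16.96)²/16.96 + (16−17.41)²/17.41 + (12−19.38)²/19.38 + (27−21.04)²/21.04 + (23−21.59)²/21.59 = 10.2827
df = 2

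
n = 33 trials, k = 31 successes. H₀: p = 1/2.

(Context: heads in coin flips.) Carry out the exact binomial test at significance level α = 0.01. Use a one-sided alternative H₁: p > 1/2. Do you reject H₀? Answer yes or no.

Exact binomial: n=33, k=31, p₀=1/2=0.5000
P(X≥31) from Σ C(n,i)·p₀^i·(1−p₀)^(n−i)
p-value (one-sided, H₁ greater) = 0.00000
At α=0.01: p < α → reject H₀

reject H₀: yes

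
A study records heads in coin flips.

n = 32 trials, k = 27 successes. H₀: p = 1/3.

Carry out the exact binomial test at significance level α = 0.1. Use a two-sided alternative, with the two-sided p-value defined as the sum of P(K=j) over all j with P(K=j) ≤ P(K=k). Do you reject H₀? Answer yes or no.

reject H₀: yes

Exact binomial: n=32, k=27, p₀=1/3=0.3333
P(X=j) = C(n,j)·p₀^j·(1−p₀)^(n−j); p = Σ P(X=j) over j with P(X=j) ≤ P(X=27)
p-value (two-sided) = 0.00000
At α=0.1: p < α → reject H₀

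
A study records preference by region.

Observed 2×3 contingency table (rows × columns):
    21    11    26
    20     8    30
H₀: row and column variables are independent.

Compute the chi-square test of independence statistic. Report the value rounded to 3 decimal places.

Row totals [58, 58], col totals [41, 19, 56], n=116
χ² = (21−20.50)²/20.50 + (11−9.50)²/9.50 + (26−28.00)²/28.00 + (20−20.50)²/20.50 + (8−9.50)²/9.50 + (30−28.00)²/28.00 = 0.7838
df = 2

test statistic = 0.784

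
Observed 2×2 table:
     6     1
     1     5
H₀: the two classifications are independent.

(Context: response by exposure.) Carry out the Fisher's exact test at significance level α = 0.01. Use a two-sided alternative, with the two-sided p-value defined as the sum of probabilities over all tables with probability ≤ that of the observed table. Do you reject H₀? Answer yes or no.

Margins: r₁=7, r₂=6, c₁=7, c₂=6, n=13
p_obs = C(7,6)·C(6,1)/C(13,7); sum pmf over tables with pmf ≤ p_obs
p-value (two-sided) = 0.02914
At α=0.01: p ≥ α → fail to reject H₀

reject H₀: no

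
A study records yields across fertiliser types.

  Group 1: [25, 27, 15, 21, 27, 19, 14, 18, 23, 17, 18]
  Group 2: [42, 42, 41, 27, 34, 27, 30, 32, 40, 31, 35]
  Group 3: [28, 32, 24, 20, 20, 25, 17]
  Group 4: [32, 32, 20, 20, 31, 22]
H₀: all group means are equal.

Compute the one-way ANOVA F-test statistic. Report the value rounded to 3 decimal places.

test statistic = 13.850

Group means [20.36, 34.64, 23.71, 26.17], grand mean 26.514
SSB = Σnᵢ(x̄ᵢ−x̄)² = 1197.390; SSW = ΣΣ(x−x̄ᵢ)² = 893.353
MSB = 1197.390/3 = 399.1300; MSW = 893.353/31 = 28.8178
F = MSB/MSW = 13.8501
df = (3, 31)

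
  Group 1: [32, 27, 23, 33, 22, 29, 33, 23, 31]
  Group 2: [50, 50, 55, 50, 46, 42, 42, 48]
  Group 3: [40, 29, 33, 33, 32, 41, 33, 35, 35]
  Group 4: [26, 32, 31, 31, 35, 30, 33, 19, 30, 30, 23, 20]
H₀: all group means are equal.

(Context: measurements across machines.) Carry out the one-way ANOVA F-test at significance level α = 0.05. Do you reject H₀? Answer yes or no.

Group means [28.11, 47.88, 34.56, 28.33], grand mean 33.868
SSB = Σnᵢ(x̄ᵢ−x̄)² = 2239.689; SSW = ΣΣ(x−x̄ᵢ)² = 708.653
MSB = 2239.689/3 = 746.5631; MSW = 708.653/34 = 20.8427
F = MSB/MSW = 35.8189
df = (3, 34)
p-value (upper-tail) = 0.00000
At α=0.05: p < α → reject H₀

reject H₀: yes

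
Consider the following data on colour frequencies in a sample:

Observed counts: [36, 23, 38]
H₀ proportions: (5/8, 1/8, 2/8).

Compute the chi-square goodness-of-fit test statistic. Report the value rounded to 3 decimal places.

n = 97; E_i = n·p_i = [60.62, 12.12, 24.25]
χ² = (36−60.62)²/60.62 + (23−12.12)²/12.12 + (38−24.25)²/24.25 = 27.5526
df = 2

test statistic = 27.553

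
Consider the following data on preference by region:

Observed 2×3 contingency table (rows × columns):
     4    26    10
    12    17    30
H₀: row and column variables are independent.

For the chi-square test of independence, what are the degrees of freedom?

df = (r−1)(c−1) = (2−1)·(3−1) = 2

degrees of freedom = 2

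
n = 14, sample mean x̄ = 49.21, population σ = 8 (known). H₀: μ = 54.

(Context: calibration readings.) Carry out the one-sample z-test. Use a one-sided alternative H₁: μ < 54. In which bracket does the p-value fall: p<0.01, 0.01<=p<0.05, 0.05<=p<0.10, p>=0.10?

SE = σ/√n = 8/√14 = 2.1381
z = (x̄−μ₀)/SE = (49.21−54)/2.1381 = -2.2403
p-value (one-sided, H₁ less) = 0.01254
→ bracket: 0.01<=p<0.05

p-value bracket: 0.01<=p<0.05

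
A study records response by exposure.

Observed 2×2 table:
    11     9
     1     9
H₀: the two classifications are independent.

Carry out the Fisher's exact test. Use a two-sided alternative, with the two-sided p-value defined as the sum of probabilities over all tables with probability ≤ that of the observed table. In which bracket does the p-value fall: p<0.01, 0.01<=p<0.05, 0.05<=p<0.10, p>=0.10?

Margins: r₁=20, r₂=10, c₁=12, c₂=18, n=30
p_obs = C(20,11)·C(10,1)/C(30,12); sum pmf over tables with pmf ≤ p_obs
p-value (two-sided) = 0.02353
→ bracket: 0.01<=p<0.05

p-value bracket: 0.01<=p<0.05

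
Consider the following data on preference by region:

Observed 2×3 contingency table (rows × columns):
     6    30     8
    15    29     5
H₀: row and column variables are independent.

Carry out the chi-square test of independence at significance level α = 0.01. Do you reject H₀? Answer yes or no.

reject H₀: no

Row totals [44, 49], col totals [21, 59, 13], n=93
χ² = (6−9.94)²/9.94 + (30−27.91)²/27.91 + (8−6.15)²/6.15 + (15−11.06)²/11.06 + (29−31.09)²/31.09 + (5−6.85)²/6.85 = 4.3100
df = 2
p-value (upper-tail) = 0.11590
At α=0.01: p ≥ α → fail to reject H₀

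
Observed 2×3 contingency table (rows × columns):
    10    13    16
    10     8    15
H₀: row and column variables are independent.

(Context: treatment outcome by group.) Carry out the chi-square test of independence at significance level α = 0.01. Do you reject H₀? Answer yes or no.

Row totals [39, 33], col totals [20, 21, 31], n=72
χ² = (10−10.83)²/10.83 + (13−11.38)²/11.38 + (16−16.79)²/16.79 + (10−9.17)²/9.17 + (8−9.62)²/9.62 + (15−14.21)²/14.21 = 0.7278
df = 2
p-value (upper-tail) = 0.69496
At α=0.01: p ≥ α → fail to reject H₀

reject H₀: no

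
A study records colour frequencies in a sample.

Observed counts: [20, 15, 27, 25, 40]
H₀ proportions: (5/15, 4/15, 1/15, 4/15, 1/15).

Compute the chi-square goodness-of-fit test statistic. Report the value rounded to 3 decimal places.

test statistic = 182.626

n = 127; E_i = n·p_i = [42.33, 33.87, 8.47, 33.87, 8.47]
χ² = (20−42.33)²/42.33 + (15−33.87)²/33.87 + (27−8.47)²/8.47 + (25−33.87)²/33.87 + (40−8.47)²/8.47 = 182.6260
df = 4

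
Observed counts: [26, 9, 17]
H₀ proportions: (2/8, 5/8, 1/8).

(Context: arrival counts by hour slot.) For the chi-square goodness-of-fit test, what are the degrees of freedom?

degrees of freedom = 2

df = k − 1 = 3 − 1 = 2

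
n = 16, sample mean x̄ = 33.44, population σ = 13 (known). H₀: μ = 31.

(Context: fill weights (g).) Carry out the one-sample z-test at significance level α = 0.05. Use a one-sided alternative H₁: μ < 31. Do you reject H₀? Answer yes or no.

reject H₀: no

SE = σ/√n = 13/√16 = 3.2500
z = (x̄−μ₀)/SE = (33.44−31)/3.2500 = 0.7508
p-value (one-sided, H₁ less) = 0.77360
At α=0.05: p ≥ α → fail to reject H₀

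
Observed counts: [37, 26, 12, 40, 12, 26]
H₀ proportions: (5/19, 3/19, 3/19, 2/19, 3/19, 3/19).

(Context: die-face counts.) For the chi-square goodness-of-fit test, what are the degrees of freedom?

degrees of freedom = 5

df = k − 1 = 6 − 1 = 5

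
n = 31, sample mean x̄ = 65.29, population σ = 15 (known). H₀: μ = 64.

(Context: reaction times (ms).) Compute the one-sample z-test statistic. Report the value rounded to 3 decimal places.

test statistic = 0.479

SE = σ/√n = 15/√31 = 2.6941
z = (x̄−μ₀)/SE = (65.29−64)/2.6941 = 0.4788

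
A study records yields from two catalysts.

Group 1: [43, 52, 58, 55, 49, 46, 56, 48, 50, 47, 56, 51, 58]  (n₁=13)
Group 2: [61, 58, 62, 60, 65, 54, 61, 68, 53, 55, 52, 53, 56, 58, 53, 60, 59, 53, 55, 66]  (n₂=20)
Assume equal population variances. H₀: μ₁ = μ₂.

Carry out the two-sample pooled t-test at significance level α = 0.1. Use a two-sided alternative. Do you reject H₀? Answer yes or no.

x̄₁=51.462, s₁=4.841, n₁=13
x̄₂=58.100, s₂=4.756, n₂=20
s_p² = [12·4.841² + 19·4.756²]/31 = 22.9365
SE = √(s_p²·(1/13+1/20)) = 1.7062
t = (51.462−58.100)/1.7062 = -3.8908
df = 31
p-value (two-sided) = 0.00049
At α=0.1: p < α → reject H₀

reject H₀: yes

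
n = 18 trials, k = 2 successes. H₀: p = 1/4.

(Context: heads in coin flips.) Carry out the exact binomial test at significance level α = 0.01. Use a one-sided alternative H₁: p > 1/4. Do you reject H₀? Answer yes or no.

Exact binomial: n=18, k=2, p₀=1/4=0.2500
P(X≥2) from Σ C(n,i)·p₀^i·(1−p₀)^(n−i)
p-value (one-sided, H₁ greater) = 0.96054
At α=0.01: p ≥ α → fail to reject H₀

reject H₀: no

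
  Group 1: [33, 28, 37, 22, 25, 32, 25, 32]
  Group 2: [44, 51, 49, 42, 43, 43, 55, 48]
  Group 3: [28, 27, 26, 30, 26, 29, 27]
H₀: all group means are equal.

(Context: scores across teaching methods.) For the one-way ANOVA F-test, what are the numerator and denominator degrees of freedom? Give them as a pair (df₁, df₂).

k = 3 groups, N = 23 total
df = (k−1, N−k) = (3−1, 23−3) = (2, 20)

degrees of freedom = [2, 20]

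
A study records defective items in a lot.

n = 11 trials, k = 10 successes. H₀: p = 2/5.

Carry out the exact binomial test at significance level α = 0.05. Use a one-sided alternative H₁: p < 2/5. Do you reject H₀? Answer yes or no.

Exact binomial: n=11, k=10, p₀=2/5=0.4000
P(X≤10) from Σ C(n,i)·p₀^i·(1−p₀)^(n−i)
p-value (one-sided, H₁ less) = 0.99996
At α=0.05: p ≥ α → fail to reject H₀

reject H₀: no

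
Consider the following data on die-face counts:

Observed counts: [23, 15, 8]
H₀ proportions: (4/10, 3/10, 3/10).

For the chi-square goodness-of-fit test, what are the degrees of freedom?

degrees of freedom = 2

df = k − 1 = 3 − 1 = 2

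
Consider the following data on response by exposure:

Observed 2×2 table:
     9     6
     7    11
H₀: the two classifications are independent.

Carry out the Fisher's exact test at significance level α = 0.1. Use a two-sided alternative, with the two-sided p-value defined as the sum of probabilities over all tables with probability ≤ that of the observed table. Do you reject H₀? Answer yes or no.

Margins: r₁=15, r₂=18, c₁=16, c₂=17, n=33
p_obs = C(15,9)·C(18,7)/C(33,16); sum pmf over tables with pmf ≤ p_obs
p-value (two-sided) = 0.30283
At α=0.1: p ≥ α → fail to reject H₀

reject H₀: no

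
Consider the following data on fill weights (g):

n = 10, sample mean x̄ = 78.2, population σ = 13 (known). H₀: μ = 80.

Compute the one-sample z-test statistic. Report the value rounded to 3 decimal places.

SE = σ/√n = 13/√10 = 4.1110
z = (x̄−μ₀)/SE = (78.2−80)/4.1110 = -0.4379

test statistic = -0.438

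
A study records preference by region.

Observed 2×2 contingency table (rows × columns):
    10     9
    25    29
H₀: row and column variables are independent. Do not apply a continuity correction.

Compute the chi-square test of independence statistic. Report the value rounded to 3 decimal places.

test statistic = 0.226

Row totals [19, 54], col totals [35, 38], n=73
χ² = (10−9.11)²/9.11 + (9−9.89)²/9.89 + (25−25.89)²/25.89 + (29−28.11)²/28.11 = 0.2260
df = 1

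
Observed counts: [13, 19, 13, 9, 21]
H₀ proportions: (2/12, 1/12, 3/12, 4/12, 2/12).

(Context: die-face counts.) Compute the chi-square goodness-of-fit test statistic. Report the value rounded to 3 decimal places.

n = 75; E_i = n·p_i = [12.50, 6.25, 18.75, 25.00, 12.50]
χ² = (13−12.50)²/12.50 + (19−6.25)²/6.25 + (13−18.75)²/18.75 + (9−25.00)²/25.00 + (21−12.50)²/12.50 = 43.8133
df = 4

test statistic = 43.813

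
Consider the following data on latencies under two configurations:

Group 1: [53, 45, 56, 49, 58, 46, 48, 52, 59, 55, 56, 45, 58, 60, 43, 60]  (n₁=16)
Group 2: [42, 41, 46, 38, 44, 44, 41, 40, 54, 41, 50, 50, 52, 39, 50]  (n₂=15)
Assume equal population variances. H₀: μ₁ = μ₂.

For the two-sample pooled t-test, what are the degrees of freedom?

df = n₁ + n₂ − 2 = 16 + 15 − 2 = 29

degrees of freedom = 29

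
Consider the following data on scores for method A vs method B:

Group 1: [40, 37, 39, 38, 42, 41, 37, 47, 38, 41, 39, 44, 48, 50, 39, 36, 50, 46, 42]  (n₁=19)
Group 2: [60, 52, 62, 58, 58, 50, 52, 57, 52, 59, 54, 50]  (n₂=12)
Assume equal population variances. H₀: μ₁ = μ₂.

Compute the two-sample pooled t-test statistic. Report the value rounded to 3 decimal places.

x̄₁=41.789, s₁=4.467, n₁=19
x̄₂=55.333, s₂=4.141, n₂=12
s_p² = [18·4.467² + 11·4.141²]/29 = 18.8905
SE = √(s_p²·(1/19+1/12)) = 1.6026
t = (41.789−55.333)/1.6026 = -8.4510
df = 29

test statistic = -8.451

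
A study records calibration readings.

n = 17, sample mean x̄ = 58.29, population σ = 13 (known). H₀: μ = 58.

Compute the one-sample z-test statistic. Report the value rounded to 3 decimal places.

SE = σ/√n = 13/√17 = 3.1530
z = (x̄−μ₀)/SE = (58.29−58)/3.1530 = 0.0920

test statistic = 0.092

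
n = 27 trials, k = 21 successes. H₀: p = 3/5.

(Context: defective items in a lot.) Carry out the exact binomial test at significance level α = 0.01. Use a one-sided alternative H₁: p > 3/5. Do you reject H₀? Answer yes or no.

reject H₀: no

Exact binomial: n=27, k=21, p₀=3/5=0.6000
P(X≥21) from Σ C(n,i)·p₀^i·(1−p₀)^(n−i)
p-value (one-sided, H₁ greater) = 0.04209
At α=0.01: p ≥ α → fail to reject H₀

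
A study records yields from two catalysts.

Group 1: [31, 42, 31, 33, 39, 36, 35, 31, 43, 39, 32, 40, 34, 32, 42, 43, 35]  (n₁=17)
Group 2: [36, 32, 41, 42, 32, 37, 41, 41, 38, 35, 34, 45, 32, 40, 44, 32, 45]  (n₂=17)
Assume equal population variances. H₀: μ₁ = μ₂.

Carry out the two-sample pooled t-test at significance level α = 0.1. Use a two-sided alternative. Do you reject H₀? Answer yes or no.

reject H₀: no

x̄₁=36.353, s₁=4.499, n₁=17
x̄₂=38.059, s₂=4.710, n₂=17
s_p² = [16·4.499² + 16·4.710²]/32 = 21.2132
SE = √(s_p²·(1/17+1/17)) = 1.5798
t = (36.353−38.059)/1.5798 = -1.0798
df = 32
p-value (two-sided) = 0.28829
At α=0.1: p ≥ α → fail to reject H₀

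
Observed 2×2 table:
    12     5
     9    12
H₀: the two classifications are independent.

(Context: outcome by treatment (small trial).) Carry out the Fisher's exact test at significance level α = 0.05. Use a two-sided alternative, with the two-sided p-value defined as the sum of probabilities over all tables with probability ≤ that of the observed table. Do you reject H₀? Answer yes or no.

Margins: r₁=17, r₂=21, c₁=21, c₂=17, n=38
p_obs = C(17,12)·C(21,9)/C(38,21); sum pmf over tables with pmf ≤ p_obs
p-value (two-sided) = 0.11127
At α=0.05: p ≥ α → fail to reject H₀

reject H₀: no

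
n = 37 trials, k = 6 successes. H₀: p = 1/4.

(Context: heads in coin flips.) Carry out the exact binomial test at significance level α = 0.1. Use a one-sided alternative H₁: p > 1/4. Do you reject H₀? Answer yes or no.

reject H₀: no

Exact binomial: n=37, k=6, p₀=1/4=0.2500
P(X≥6) from Σ C(n,i)·p₀^i·(1−p₀)^(n−i)
p-value (one-sided, H₁ greater) = 0.92886
At α=0.1: p ≥ α → fail to reject H₀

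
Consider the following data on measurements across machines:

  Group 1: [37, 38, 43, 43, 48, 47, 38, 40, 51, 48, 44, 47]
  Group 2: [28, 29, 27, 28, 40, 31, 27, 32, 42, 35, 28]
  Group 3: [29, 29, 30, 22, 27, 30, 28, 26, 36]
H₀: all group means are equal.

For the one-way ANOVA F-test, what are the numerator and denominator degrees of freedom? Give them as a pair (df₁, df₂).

degrees of freedom = [2, 29]

k = 3 groups, N = 32 total
df = (k−1, N−k) = (3−1, 32−3) = (2, 29)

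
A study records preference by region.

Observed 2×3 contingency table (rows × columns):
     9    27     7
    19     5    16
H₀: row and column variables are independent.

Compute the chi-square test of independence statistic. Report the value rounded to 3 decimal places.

test statistic = 22.139

Row totals [43, 40], col totals [28, 32, 23], n=83
χ² = (9−14.51)²/14.51 + (27−16.58)²/16.58 + (7−11.92)²/11.92 + (19−13.49)²/13.49 + (5−15.42)²/15.42 + (16−11.08)²/11.08 = 22.1387
df = 2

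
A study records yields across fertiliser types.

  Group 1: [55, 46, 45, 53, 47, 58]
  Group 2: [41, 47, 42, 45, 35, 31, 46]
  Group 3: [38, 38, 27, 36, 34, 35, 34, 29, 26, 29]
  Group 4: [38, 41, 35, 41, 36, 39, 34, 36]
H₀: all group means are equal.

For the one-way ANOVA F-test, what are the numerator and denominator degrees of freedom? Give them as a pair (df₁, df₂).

degrees of freedom = [3, 27]

k = 4 groups, N = 31 total
df = (k−1, N−k) = (4−1, 31−4) = (3, 27)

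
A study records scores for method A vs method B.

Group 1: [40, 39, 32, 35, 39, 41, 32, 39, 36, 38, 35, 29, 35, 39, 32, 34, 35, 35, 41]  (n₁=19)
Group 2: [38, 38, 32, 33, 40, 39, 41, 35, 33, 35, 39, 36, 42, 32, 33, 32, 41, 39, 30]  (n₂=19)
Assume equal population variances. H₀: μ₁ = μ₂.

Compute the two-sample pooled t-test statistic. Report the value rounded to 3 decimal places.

x̄₁=36.105, s₁=3.430, n₁=19
x̄₂=36.211, s₂=3.720, n₂=19
s_p² = [18·3.430² + 18·3.720²]/36 = 12.8041
SE = √(s_p²·(1/19+1/19)) = 1.1609
t = (36.105−36.211)/1.1609 = -0.0907
df = 36

test statistic = -0.091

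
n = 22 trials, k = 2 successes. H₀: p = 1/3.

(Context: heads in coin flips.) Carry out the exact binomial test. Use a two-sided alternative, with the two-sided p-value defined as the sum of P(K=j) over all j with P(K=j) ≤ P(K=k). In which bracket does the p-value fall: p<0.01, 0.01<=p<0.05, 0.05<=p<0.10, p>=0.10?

p-value bracket: 0.01<=p<0.05

Exact binomial: n=22, k=2, p₀=1/3=0.3333
P(X=j) = C(n,j)·p₀^j·(1−p₀)^(n−j); p = Σ P(X=j) over j with P(X=j) ≤ P(X=2)
p-value (two-sided) = 0.01281
→ bracket: 0.01<=p<0.05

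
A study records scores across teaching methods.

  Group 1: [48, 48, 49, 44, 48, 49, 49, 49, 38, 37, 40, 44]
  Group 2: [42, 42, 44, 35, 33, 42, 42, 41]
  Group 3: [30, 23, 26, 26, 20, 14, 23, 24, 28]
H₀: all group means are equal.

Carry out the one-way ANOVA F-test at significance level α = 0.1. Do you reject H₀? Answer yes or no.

reject H₀: yes

Group means [45.25, 40.12, 23.78], grand mean 37.172
SSB = Σnᵢ(x̄ᵢ−x̄)² = 2467.457; SSW = ΣΣ(x−x̄ᵢ)² = 514.681
MSB = 2467.457/2 = 1233.7287; MSW = 514.681/26 = 19.7954
F = MSB/MSW = 62.3240
df = (2, 26)
p-value (upper-tail) = 0.00000
At α=0.1: p < α → reject H₀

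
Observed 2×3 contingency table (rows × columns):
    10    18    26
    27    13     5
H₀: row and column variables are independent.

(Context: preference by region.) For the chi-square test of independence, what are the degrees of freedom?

degrees of freedom = 2

df = (r−1)(c−1) = (2−1)·(3−1) = 2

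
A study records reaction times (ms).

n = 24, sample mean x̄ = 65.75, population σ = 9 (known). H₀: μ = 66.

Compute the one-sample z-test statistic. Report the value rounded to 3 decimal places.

test statistic = -0.136

SE = σ/√n = 9/√24 = 1.8371
z = (x̄−μ₀)/SE = (65.75−66)/1.8371 = -0.1361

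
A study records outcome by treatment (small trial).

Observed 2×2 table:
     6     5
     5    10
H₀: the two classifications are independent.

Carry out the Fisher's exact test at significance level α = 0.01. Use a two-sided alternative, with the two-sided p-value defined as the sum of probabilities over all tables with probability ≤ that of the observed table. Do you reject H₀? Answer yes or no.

Margins: r₁=11, r₂=15, c₁=11, c₂=15, n=26
p_obs = C(11,6)·C(15,5)/C(26,11); sum pmf over tables with pmf ≤ p_obs
p-value (two-sided) = 0.42586
At α=0.01: p ≥ α → fail to reject H₀

reject H₀: no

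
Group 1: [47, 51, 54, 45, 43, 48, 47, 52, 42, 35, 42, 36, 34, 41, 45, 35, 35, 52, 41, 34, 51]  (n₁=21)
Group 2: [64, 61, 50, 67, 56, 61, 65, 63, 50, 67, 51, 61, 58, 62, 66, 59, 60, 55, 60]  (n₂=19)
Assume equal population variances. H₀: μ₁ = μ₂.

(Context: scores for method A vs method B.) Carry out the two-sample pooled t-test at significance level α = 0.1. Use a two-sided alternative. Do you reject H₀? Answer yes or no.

reject H₀: yes

x̄₁=43.333, s₁=6.658, n₁=21
x̄₂=59.789, s₂=5.360, n₂=19
s_p² = [20·6.658² + 18·5.360²]/38 = 36.9428
SE = √(s_p²·(1/21+1/19)) = 1.9245
t = (43.333−59.789)/1.9245 = -8.5511
df = 38
p-value (two-sided) = 0.00000
At α=0.1: p < α → reject H₀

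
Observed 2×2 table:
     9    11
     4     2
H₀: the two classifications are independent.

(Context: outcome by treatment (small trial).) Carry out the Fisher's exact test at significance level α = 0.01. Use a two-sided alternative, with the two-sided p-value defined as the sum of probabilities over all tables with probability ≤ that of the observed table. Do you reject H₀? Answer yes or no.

reject H₀: no

Margins: r₁=20, r₂=6, c₁=13, c₂=13, n=26
p_obs = C(20,9)·C(6,4)/C(26,13); sum pmf over tables with pmf ≤ p_obs
p-value (two-sided) = 0.64472
At α=0.01: p ≥ α → fail to reject H₀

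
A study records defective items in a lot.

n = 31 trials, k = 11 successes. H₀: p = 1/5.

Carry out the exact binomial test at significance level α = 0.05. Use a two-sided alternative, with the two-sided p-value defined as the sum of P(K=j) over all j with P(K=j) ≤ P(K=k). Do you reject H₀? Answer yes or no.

Exact binomial: n=31, k=11, p₀=1/5=0.2000
P(X=j) = C(n,j)·p₀^j·(1−p₀)^(n−j); p = Σ P(X=j) over j with P(X=j) ≤ P(X=11)
p-value (two-sided) = 0.04138
At α=0.05: p < α → reject H₀

reject H₀: yes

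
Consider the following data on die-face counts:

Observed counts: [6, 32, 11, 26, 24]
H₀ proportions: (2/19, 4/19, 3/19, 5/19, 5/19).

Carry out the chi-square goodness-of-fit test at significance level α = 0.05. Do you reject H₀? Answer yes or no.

reject H₀: no

n = 99; E_i = n·p_i = [10.42, 20.84, 15.63, 26.05, 26.05]
χ² = (6−10.42)²/10.42 + (32−20.84)²/20.84 + (11−15.63)²/15.63 + (26−26.05)²/26.05 + (24−26.05)²/26.05 = 9.3832
df = 4
p-value (upper-tail) = 0.05220
At α=0.05: p ≥ α → fail to reject H₀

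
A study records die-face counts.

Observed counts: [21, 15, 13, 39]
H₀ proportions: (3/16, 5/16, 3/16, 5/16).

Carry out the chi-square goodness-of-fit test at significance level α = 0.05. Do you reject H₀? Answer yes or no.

n = 88; E_i = n·p_i = [16.50, 27.50, 16.50, 27.50]
χ² = (21−16.50)²/16.50 + (15−27.50)²/27.50 + (13−16.50)²/16.50 + (39−27.50)²/27.50 = 12.4606
df = 3
p-value (upper-tail) = 0.00596
At α=0.05: p < α → reject H₀

reject H₀: yes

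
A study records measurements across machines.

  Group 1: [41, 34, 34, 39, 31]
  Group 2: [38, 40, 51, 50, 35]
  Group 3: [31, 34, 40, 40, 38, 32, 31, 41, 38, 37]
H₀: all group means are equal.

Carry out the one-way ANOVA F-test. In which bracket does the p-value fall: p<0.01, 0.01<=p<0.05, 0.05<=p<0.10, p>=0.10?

p-value bracket: 0.05<=p<0.10

Group means [35.80, 42.80, 36.20], grand mean 37.750
SSB = Σnᵢ(x̄ᵢ−x̄)² = 170.550; SSW = ΣΣ(x−x̄ᵢ)² = 413.200
MSB = 170.550/2 = 85.2750; MSW = 413.200/17 = 24.3059
F = MSB/MSW = 3.5084
df = (2, 17)
p-value (upper-tail) = 0.05302
→ bracket: 0.05<=p<0.10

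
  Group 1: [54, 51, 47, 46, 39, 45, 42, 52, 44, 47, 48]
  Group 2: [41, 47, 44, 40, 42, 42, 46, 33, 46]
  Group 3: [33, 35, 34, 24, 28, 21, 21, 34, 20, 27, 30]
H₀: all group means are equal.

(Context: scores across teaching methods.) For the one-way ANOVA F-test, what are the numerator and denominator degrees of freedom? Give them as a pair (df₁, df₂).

degrees of freedom = [2, 28]

k = 3 groups, N = 31 total
df = (k−1, N−k) = (3−1, 31−3) = (2, 28)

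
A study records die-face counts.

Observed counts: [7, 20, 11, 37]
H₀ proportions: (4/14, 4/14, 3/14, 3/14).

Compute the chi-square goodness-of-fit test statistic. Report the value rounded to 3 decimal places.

n = 75; E_i = n·p_i = [21.43, 21.43, 16.07, 16.07]
χ² = (7−21.43)²/21.43 + (20−21.43)²/21.43 + (11−16.07)²/16.07 + (37−16.07)²/16.07 = 38.6644
df = 3

test statistic = 38.664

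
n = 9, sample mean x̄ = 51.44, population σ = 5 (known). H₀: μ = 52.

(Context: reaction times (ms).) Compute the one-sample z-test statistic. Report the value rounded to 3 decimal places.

SE = σ/√n = 5/√9 = 1.6667
z = (x̄−μ₀)/SE = (51.44−52)/1.6667 = -0.3360

test statistic = -0.336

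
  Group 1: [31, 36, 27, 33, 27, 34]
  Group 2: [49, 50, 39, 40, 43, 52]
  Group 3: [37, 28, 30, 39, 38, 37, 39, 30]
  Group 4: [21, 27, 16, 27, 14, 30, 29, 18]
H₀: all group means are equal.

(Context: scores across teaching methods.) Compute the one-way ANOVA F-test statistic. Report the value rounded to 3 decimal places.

Group means [31.33, 45.50, 34.75, 22.75], grand mean 32.893
SSB = Σnᵢ(x̄ᵢ−x̄)² = 1818.845; SSW = ΣΣ(x−x̄ᵢ)² = 645.833
MSB = 1818.845/3 = 606.2817; MSW = 645.833/24 = 26.9097
F = MSB/MSW = 22.5302
df = (3, 24)

test statistic = 22.530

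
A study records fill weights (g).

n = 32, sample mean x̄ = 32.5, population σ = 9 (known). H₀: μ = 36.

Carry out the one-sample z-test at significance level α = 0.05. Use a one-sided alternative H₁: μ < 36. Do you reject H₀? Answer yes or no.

reject H₀: yes

SE = σ/√n = 9/√32 = 1.5910
z = (x̄−μ₀)/SE = (32.5−36)/1.5910 = -2.1999
p-value (one-sided, H₁ less) = 0.01391
At α=0.05: p < α → reject H₀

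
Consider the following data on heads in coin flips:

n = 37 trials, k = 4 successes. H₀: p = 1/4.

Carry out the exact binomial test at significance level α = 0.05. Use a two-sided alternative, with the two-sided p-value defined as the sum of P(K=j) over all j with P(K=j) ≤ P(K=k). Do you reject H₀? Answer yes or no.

reject H₀: no

Exact binomial: n=37, k=4, p₀=1/4=0.2500
P(X=j) = C(n,j)·p₀^j·(1−p₀)^(n−j); p = Σ P(X=j) over j with P(X=j) ≤ P(X=4)
p-value (two-sided) = 0.05560
At α=0.05: p ≥ α → fail to reject H₀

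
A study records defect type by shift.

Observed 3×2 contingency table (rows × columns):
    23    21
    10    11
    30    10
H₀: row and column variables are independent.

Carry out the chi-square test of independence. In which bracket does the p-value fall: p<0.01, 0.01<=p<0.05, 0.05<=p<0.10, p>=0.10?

Row totals [44, 21, 40], col totals [63, 42], n=105
χ² = (23−26.40)²/26.40 + (21−17.60)²/17.60 + (10−12.60)²/12.60 + (11−8.40)²/8.40 + (30−24.00)²/24.00 + (10−16.00)²/16.00 = 6.1860
df = 2
p-value (upper-tail) = 0.04537
→ bracket: 0.01<=p<0.05

p-value bracket: 0.01<=p<0.05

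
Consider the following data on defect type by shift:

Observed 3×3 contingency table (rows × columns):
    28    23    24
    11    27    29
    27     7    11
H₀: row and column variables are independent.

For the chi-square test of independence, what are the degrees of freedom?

degrees of freedom = 4

df = (r−1)(c−1) = (3−1)·(3−1) = 4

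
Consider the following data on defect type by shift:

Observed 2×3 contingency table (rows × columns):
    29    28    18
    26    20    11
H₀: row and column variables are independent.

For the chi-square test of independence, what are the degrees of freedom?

df = (r−1)(c−1) = (2−1)·(3−1) = 2

degrees of freedom = 2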